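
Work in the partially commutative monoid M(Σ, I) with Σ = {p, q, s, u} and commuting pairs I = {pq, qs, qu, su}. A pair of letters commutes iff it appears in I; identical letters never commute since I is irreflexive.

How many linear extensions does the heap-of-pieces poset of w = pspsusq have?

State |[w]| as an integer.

#0=p has no predecessor
#1=s depends on [0:p]
#2=p depends on [1:s]
#3=s depends on [2:p]
#4=u depends on [2:p]
#5=s depends on [3:s]
#6=q has no predecessor
sources: [0:p, 6:q]
N(rest) = Σ N(rest − s) over sources s of rest; N(one piece) = 1:
  size 1 → [4]=1  [5]=1  [6]=1
  size 2 → [3,5]=1  [4,5]=2  [4,6]=2  [5,6]=2
  size 3 → [3,4,5]=3  [3,5,6]=3  [4,5,6]=6
  size 4 → [2,3,4,5]=3  [3,4,5,6]=12
  size 5 → [1,2,3,4,5]=3  [2,3,4,5,6]=15
  first=0(p) contributes 18
  first=6(q) contributes 3
|[w]| = 21

21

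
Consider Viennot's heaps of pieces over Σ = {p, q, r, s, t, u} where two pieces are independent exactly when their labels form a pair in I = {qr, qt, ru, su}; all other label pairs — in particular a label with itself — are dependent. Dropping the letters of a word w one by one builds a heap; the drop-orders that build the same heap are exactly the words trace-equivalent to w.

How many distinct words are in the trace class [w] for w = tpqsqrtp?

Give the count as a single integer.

drop 0:t onto floor
drop 1:p onto {0:t}
drop 2:q onto {1:p}
drop 3:s onto {2:q}
drop 4:q onto {3:s}
drop 5:r onto {3:s}
drop 6:t onto {5:r}
drop 7:p onto {4:q, 6:t}
ground layer = {0:t}
drop-orders for the pieces not yet dropped (sum over which currently-grounded one goes next):
  1 to go: {7} 1
  2 to go: {4,7} 1  {6,7} 1
  3 to go: {4,6,7} 2  {5,6,7} 1
  4 to go: {4,5,6,7} 3
  5 to go: {3,4,5,6,7} 3
  6 to go: {2,3,4,5,6,7} 3
  if 0:t drops first: 3 orders

3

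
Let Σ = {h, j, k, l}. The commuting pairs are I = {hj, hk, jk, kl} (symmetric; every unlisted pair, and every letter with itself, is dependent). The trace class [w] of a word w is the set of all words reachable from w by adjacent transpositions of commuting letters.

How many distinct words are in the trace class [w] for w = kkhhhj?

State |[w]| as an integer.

#0=k has no predecessor
#1=k depends on [0:k]
#2=h has no predecessor
#3=h depends on [2:h]
#4=h depends on [3:h]
#5=j has no predecessor
sources: [0:k, 2:h, 5:j]
N(rest) = Σ N(rest − s) over sources s of rest; N(one piece) = 1:
  size 1 → [1]=1  [4]=1  [5]=1
  size 2 → [0,1]=1  [1,4]=2  [1,5]=2  [3,4]=1  [4,5]=2
  size 3 → [0,1,4]=3  [0,1,5]=3  [1,3,4]=3  [1,4,5]=6  [2,3,4]=1  [3,4,5]=3
  size 4 → [0,1,3,4]=6  [0,1,4,5]=12  [1,2,3,4]=4  [1,3,4,5]=12  [2,3,4,5]=4
  first=0(k) contributes 20
  first=2(h) contributes 30
  first=5(j) contributes 10
|[w]| = 60

60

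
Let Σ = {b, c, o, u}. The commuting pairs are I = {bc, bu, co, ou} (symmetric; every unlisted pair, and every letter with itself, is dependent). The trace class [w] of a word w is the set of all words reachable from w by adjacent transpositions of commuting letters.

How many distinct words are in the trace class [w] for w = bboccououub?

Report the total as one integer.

462

piece 0:b — minimal
piece 1:b rests on {0:b}
piece 2:o rests on {1:b}
piece 3:c — minimal
piece 4:c rests on {3:c}
piece 5:o rests on {2:o}
piece 6:u rests on {4:c}
piece 7:o rests on {5:o}
piece 8:u rests on {6:u}
piece 9:u rests on {8:u}
piece 10:b rests on {7:o}
minimal pieces: {0:b, 3:c}
ways to finish when only these pieces remain (= sum over removing one remaining piece with nothing left below it):
  1 left: {9}→1  {10}→1
  2 left: {7,10}→1  {8,9}→1  {9,10}→2
  3 left: {5,7,10}→1  {6,8,9}→1  {7,9,10}→3  {8,9,10}→3
  4 left: {2,5,7,10}→1  {4,6,8,9}→1  {5,7,9,10}→4  {6,8,9,10}→4  {7,8,9,10}→6
  5 left: {1,2,5,7,10}→1  {2,5,7,9,10}→5  {3,4,6,8,9}→1  {4,6,8,9,10}→5  {5,7,8,9,10}→10  {6,7,8,9,10}→10
  6 left: {0,1,2,5,7,10}→1  {1,2,5,7,9,10}→6  {2,5,7,8,9,10}→15  {3,4,6,8,9,10}→6  {4,6,7,8,9,10}→15  {5,6,7,8,9,10}→20
  7 left: {0,1,2,5,7,9,10}→7  {1,2,5,7,8,9,10}→21  {2,5,6,7,8,9,10}→35  {3,4,6,7,8,9,10}→21  {4,5,6,7,8,9,10}→35
  8 left: {0,1,2,5,7,8,9,10}→28  {1,2,5,6,7,8,9,10}→56  {2,4,5,6,7,8,9,10}→70  {3,4,5,6,7,8,9,10}→56
  9 left: {0,1,2,5,6,7,8,9,10}→84  {1,2,4,5,6,7,8,9,10}→126  {2,3,4,5,6,7,8,9,10}→126
  placing 0:b first → 252 extensions
  placing 3:c first → 210 extensions
total linear extensions = 462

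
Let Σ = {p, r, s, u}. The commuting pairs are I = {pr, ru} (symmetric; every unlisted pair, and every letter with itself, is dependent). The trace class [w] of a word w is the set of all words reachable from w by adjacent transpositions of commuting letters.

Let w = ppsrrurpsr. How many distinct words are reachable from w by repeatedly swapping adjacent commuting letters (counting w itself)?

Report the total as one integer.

piece 0:p — minimal
piece 1:p rests on {0:p}
piece 2:s rests on {1:p}
piece 3:r rests on {2:s}
piece 4:r rests on {3:r}
piece 5:u rests on {2:s}
piece 6:r rests on {4:r}
piece 7:p rests on {5:u}
piece 8:s rests on {6:r, 7:p}
piece 9:r rests on {8:s}
minimal pieces: {0:p}
ways to finish when only these pieces remain (= sum over removing one remaining piece with nothing left below it):
  1 left: {9}→1
  2 left: {8,9}→1
  3 left: {6,8,9}→1  {7,8,9}→1
  4 left: {4,6,8,9}→1  {5,7,8,9}→1  {6,7,8,9}→2
  5 left: {3,4,6,8,9}→1  {4,6,7,8,9}→3  {5,6,7,8,9}→3
  6 left: {3,4,6,7,8,9}→4  {4,5,6,7,8,9}→6
  7 left: {3,4,5,6,7,8,9}→10
  8 left: {2,3,4,5,6,7,8,9}→10
  placing 0:p first → 10 extensions

10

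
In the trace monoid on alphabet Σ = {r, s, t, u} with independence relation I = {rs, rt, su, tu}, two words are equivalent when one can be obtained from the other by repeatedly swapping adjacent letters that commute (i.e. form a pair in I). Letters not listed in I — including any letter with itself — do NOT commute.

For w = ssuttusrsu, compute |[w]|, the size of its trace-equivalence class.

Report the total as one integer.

#0=s has no predecessor
#1=s depends on [0:s]
#2=u has no predecessor
#3=t depends on [1:s]
#4=t depends on [3:t]
#5=u depends on [2:u]
#6=s depends on [4:t]
#7=r depends on [5:u]
#8=s depends on [6:s]
#9=u depends on [7:r]
sources: [0:s, 2:u]
N(rest) = Σ N(rest − s) over sources s of rest; N(one piece) = 1:
  size 1 → [8]=1  [9]=1
  size 2 → [6,8]=1  [7,9]=1  [8,9]=2
  size 3 → [4,6,8]=1  [5,7,9]=1  [6,8,9]=3  [7,8,9]=3
  size 4 → [2,5,7,9]=1  [3,4,6,8]=1  [4,6,8,9]=4  [5,7,8,9]=4  [6,7,8,9]=6
  size 5 → [1,3,4,6,8]=1  [2,5,7,8,9]=5  [3,4,6,8,9]=5  [4,6,7,8,9]=10  [5,6,7,8,9]=10
  size 6 → [0,1,3,4,6,8]=1  [1,3,4,6,8,9]=6  [2,5,6,7,8,9]=15  [3,4,6,7,8,9]=15  [4,5,6,7,8,9]=20
  size 7 → [0,1,3,4,6,8,9]=7  [1,3,4,6,7,8,9]=21  [2,4,5,6,7,8,9]=35  [3,4,5,6,7,8,9]=35
  size 8 → [0,1,3,4,6,7,8,9]=28  [1,3,4,5,6,7,8,9]=56  [2,3,4,5,6,7,8,9]=70
  first=0(s) contributes 126
  first=2(u) contributes 84
|[w]| = 210

210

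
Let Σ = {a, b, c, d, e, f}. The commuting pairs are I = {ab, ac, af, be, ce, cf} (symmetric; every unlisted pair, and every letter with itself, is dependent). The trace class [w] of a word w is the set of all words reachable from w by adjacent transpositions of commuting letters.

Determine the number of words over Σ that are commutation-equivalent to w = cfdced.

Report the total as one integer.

4

#0=c has no predecessor
#1=f has no predecessor
#2=d depends on [0:c, 1:f]
#3=c depends on [2:d]
#4=e depends on [2:d]
#5=d depends on [3:c, 4:e]
sources: [0:c, 1:f]
N(rest) = Σ N(rest − s) over sources s of rest; N(one piece) = 1:
  size 1 → [5]=1
  size 2 → [3,5]=1  [4,5]=1
  size 3 → [3,4,5]=2
  size 4 → [2,3,4,5]=2
  first=0(c) contributes 2
  first=1(f) contributes 2
|[w]| = 4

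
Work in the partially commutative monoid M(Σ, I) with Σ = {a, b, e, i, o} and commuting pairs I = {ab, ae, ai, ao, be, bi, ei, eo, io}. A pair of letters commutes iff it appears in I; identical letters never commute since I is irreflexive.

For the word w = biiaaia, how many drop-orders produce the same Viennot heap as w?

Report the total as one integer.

0(b) covers ∅
1(i) covers ∅
2(i) covers 1:i
3(a) covers ∅
4(a) covers 3:a
5(i) covers 2:i
6(a) covers 4:a
floor of heap: 0:b, 1:i, 3:a
completions by unplaced set U, small U first (add the entries for U minus each lowest piece of U):
  |U|=1: {0}:1  {5}:1  {6}:1
  |U|=2: {0,5}:2  {0,6}:2  {2,5}:1  {4,6}:1  {5,6}:2
  |U|=3: {0,2,5}:3  {0,4,6}:3  {0,5,6}:6  {1,2,5}:1  {2,5,6}:3  {3,4,6}:1  {4,5,6}:3
  |U|=4: {0,1,2,5}:4  {0,2,5,6}:12  {0,3,4,6}:4  {0,4,5,6}:12  {1,2,5,6}:4  {2,4,5,6}:6  {3,4,5,6}:4
  |U|=5: {0,1,2,5,6}:20  {0,2,4,5,6}:30  {0,3,4,5,6}:20  {1,2,4,5,6}:10  {2,3,4,5,6}:10
  start at 0(b): 20
  start at 1(i): 60
  start at 3(a): 60
sum over floor = 140

140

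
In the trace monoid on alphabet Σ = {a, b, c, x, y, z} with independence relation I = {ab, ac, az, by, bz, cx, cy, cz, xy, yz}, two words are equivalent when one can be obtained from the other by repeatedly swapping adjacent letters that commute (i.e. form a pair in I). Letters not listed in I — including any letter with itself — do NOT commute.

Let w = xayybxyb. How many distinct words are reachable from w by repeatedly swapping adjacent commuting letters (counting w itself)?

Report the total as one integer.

30

drop 0:x onto floor
drop 1:a onto {0:x}
drop 2:y onto {1:a}
drop 3:y onto {2:y}
drop 4:b onto {0:x}
drop 5:x onto {1:a, 4:b}
drop 6:y onto {3:y}
drop 7:b onto {5:x}
ground layer = {0:x}
drop-orders for the pieces not yet dropped (sum over which currently-grounded one goes next):
  1 to go: {6} 1  {7} 1
  2 to go: {3,6} 1  {5,7} 1  {6,7} 2
  3 to go: {2,3,6} 1  {3,6,7} 3  {4,5,7} 1  {5,6,7} 3
  4 to go: {2,3,6,7} 4  {3,5,6,7} 6  {4,5,6,7} 4
  5 to go: {2,3,5,6,7} 10  {3,4,5,6,7} 10
  6 to go: {1,2,3,5,6,7} 10  {2,3,4,5,6,7} 20
  if 0:x drops first: 30 orders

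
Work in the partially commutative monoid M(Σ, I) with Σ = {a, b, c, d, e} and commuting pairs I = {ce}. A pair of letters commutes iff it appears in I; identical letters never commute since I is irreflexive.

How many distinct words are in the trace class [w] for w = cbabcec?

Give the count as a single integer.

3

drop 0:c onto floor
drop 1:b onto {0:c}
drop 2:a onto {1:b}
drop 3:b onto {2:a}
drop 4:c onto {3:b}
drop 5:e onto {3:b}
drop 6:c onto {4:c}
ground layer = {0:c}
drop-orders for the pieces not yet dropped (sum over which currently-grounded one goes next):
  1 to go: {5} 1  {6} 1
  2 to go: {4,6} 1  {5,6} 2
  3 to go: {4,5,6} 3
  4 to go: {3,4,5,6} 3
  5 to go: {2,3,4,5,6} 3
  if 0:c drops first: 3 orders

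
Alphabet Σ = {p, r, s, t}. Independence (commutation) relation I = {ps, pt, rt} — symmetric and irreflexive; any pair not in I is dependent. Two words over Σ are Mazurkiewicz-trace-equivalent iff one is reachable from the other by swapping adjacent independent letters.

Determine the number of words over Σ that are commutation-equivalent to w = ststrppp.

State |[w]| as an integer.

drop 0:s onto floor
drop 1:t onto {0:s}
drop 2:s onto {1:t}
drop 3:t onto {2:s}
drop 4:r onto {2:s}
drop 5:p onto {4:r}
drop 6:p onto {5:p}
drop 7:p onto {6:p}
ground layer = {0:s}
drop-orders for the pieces not yet dropped (sum over which currently-grounded one goes next):
  1 to go: {3} 1  {7} 1
  2 to go: {3,7} 2  {6,7} 1
  3 to go: {3,6,7} 3  {5,6,7} 1
  4 to go: {3,5,6,7} 4  {4,5,6,7} 1
  5 to go: {3,4,5,6,7} 5
  6 to go: {2,3,4,5,6,7} 5
  if 0:s drops first: 5 orders

5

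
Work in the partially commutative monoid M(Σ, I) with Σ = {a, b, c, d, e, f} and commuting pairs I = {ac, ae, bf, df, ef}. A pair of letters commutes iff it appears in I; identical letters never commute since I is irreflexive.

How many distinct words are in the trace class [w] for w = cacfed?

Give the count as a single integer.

11

piece 0:c — minimal
piece 1:a — minimal
piece 2:c rests on {0:c}
piece 3:f rests on {1:a, 2:c}
piece 4:e rests on {2:c}
piece 5:d rests on {1:a, 4:e}
minimal pieces: {0:c, 1:a}
ways to finish when only these pieces remain (= sum over removing one remaining piece with nothing left below it):
  1 left: {3}→1  {5}→1
  2 left: {3,5}→2  {4,5}→1
  3 left: {1,3,5}→2  {3,4,5}→3
  4 left: {1,3,4,5}→5  {2,3,4,5}→3
  placing 0:c first → 8 extensions
  placing 1:a first → 3 extensions
total linear extensions = 11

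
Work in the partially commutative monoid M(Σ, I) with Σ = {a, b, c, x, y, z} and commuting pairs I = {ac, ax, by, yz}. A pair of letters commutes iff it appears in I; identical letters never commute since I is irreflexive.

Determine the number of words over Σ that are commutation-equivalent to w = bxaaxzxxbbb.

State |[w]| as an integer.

drop 0:b onto floor
drop 1:x onto {0:b}
drop 2:a onto {0:b}
drop 3:a onto {2:a}
drop 4:x onto {1:x}
drop 5:z onto {3:a, 4:x}
drop 6:x onto {5:z}
drop 7:x onto {6:x}
drop 8:b onto {7:x}
drop 9:b onto {8:b}
drop 10:b onto {9:b}
ground layer = {0:b}
drop-orders for the pieces not yet dropped (sum over which currently-grounded one goes next):
  1 to go: {10} 1
  2 to go: {9,10} 1
  3 to go: {8,9,10} 1
  4 to go: {7,8,9,10} 1
  5 to go: {6,7,8,9,10} 1
  6 to go: {5,6,7,8,9,10} 1
  7 to go: {3,5,6,7,8,9,10} 1  {4,5,6,7,8,9,10} 1
  8 to go: {1,4,5,6,7,8,9,10} 1  {2,3,5,6,7,8,9,10} 1  {3,4,5,6,7,8,9,10} 2
  9 to go: {1,3,4,5,6,7,8,9,10} 3  {2,3,4,5,6,7,8,9,10} 3
  if 0:b drops first: 6 orders

6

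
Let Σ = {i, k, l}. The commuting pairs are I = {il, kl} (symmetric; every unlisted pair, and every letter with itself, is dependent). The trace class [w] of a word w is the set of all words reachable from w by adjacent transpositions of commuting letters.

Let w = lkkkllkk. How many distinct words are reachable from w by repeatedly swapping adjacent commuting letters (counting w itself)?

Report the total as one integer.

56

drop 0:l onto floor
drop 1:k onto floor
drop 2:k onto {1:k}
drop 3:k onto {2:k}
drop 4:l onto {0:l}
drop 5:l onto {4:l}
drop 6:k onto {3:k}
drop 7:k onto {6:k}
ground layer = {0:l, 1:k}
drop-orders for the pieces not yet dropped (sum over which currently-grounded one goes next):
  1 to go: {5} 1  {7} 1
  2 to go: {4,5} 1  {5,7} 2  {6,7} 1
  3 to go: {0,4,5} 1  {3,6,7} 1  {4,5,7} 3  {5,6,7} 3
  4 to go: {0,4,5,7} 4  {2,3,6,7} 1  {3,5,6,7} 4  {4,5,6,7} 6
  5 to go: {0,4,5,6,7} 10  {1,2,3,6,7} 1  {2,3,5,6,7} 5  {3,4,5,6,7} 10
  6 to go: {0,3,4,5,6,7} 20  {1,2,3,5,6,7} 6  {2,3,4,5,6,7} 15
  if 0:l drops first: 21 orders
  if 1:k drops first: 35 orders
heap linearizations: 56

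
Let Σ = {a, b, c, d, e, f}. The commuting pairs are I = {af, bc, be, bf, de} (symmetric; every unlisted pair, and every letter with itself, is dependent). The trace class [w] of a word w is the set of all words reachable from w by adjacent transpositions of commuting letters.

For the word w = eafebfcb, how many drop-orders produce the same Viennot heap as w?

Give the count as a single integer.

#0=e has no predecessor
#1=a depends on [0:e]
#2=f depends on [0:e]
#3=e depends on [1:a, 2:f]
#4=b depends on [1:a]
#5=f depends on [3:e]
#6=c depends on [5:f]
#7=b depends on [4:b]
sources: [0:e]
N(rest) = Σ N(rest − s) over sources s of rest; N(one piece) = 1:
  size 1 → [6]=1  [7]=1
  size 2 → [4,7]=1  [5,6]=1  [6,7]=2
  size 3 → [3,5,6]=1  [4,6,7]=3  [5,6,7]=3
  size 4 → [2,3,5,6]=1  [3,5,6,7]=4  [4,5,6,7]=6
  size 5 → [2,3,5,6,7]=5  [3,4,5,6,7]=10
  size 6 → [1,3,4,5,6,7]=10  [2,3,4,5,6,7]=15
  first=0(e) contributes 25

25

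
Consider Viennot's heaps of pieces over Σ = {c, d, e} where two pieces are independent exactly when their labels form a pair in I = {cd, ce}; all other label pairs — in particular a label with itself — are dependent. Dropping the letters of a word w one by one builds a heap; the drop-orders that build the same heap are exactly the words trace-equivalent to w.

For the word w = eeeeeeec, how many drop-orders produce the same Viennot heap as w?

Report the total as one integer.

#0=e has no predecessor
#1=e depends on [0:e]
#2=e depends on [1:e]
#3=e depends on [2:e]
#4=e depends on [3:e]
#5=e depends on [4:e]
#6=e depends on [5:e]
#7=c has no predecessor
sources: [0:e, 7:c]
N(rest) = Σ N(rest − s) over sources s of rest; N(one piece) = 1:
  size 1 → [6]=1  [7]=1
  size 2 → [5,6]=1  [6,7]=2
  size 3 → [4,5,6]=1  [5,6,7]=3
  size 4 → [3,4,5,6]=1  [4,5,6,7]=4
  size 5 → [2,3,4,5,6]=1  [3,4,5,6,7]=5
  size 6 → [1,2,3,4,5,6]=1  [2,3,4,5,6,7]=6
  first=0(e) contributes 7
  first=7(c) contributes 1
|[w]| = 8

8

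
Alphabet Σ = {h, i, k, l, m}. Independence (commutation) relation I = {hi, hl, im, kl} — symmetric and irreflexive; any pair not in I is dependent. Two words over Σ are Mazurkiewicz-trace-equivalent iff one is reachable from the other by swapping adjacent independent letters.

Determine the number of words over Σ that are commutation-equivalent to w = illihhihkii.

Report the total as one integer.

0(i) covers ∅
1(l) covers 0:i
2(l) covers 1:l
3(i) covers 2:l
4(h) covers ∅
5(h) covers 4:h
6(i) covers 3:i
7(h) covers 5:h
8(k) covers 6:i, 7:h
9(i) covers 8:k
10(i) covers 9:i
floor of heap: 0:i, 4:h
completions by unplaced set U, small U first (add the entries for U minus each lowest piece of U):
  |U|=1: {10}:1
  |U|=2: {9,10}:1
  |U|=3: {8,9,10}:1
  |U|=4: {6,8,9,10}:1  {7,8,9,10}:1
  |U|=5: {3,6,8,9,10}:1  {5,7,8,9,10}:1  {6,7,8,9,10}:2
  |U|=6: {2,3,6,8,9,10}:1  {3,6,7,8,9,10}:3  {4,5,7,8,9,10}:1  {5,6,7,8,9,10}:3
  |U|=7: {1,2,3,6,8,9,10}:1  {2,3,6,7,8,9,10}:4  {3,5,6,7,8,9,10}:6  {4,5,6,7,8,9,10}:4
  |U|=8: {0,1,2,3,6,8,9,10}:1  {1,2,3,6,7,8,9,10}:5  {2,3,5,6,7,8,9,10}:10  {3,4,5,6,7,8,9,10}:10
  |U|=9: {0,1,2,3,6,7,8,9,10}:6  {1,2,3,5,6,7,8,9,10}:15  {2,3,4,5,6,7,8,9,10}:20
  start at 0(i): 35
  start at 4(h): 21
sum over floor = 56

56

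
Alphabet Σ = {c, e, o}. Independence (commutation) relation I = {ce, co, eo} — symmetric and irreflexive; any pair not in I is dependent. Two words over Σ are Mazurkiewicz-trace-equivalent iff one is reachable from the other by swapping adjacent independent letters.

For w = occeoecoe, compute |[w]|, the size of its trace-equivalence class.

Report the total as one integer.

1680

piece 0:o — minimal
piece 1:c — minimal
piece 2:c rests on {1:c}
piece 3:e — minimal
piece 4:o rests on {0:o}
piece 5:e rests on {3:e}
piece 6:c rests on {2:c}
piece 7:o rests on {4:o}
piece 8:e rests on {5:e}
minimal pieces: {0:o, 1:c, 3:e}
ways to finish when only these pieces remain (= sum over removing one remaining piece with nothing left below it):
  1 left: {6}→1  {7}→1  {8}→1
  2 left: {2,6}→1  {4,7}→1  {5,8}→1  {6,7}→2  {6,8}→2  {7,8}→2
  3 left: {0,4,7}→1  {1,2,6}→1  {2,6,7}→3  {2,6,8}→3  {3,5,8}→1  {4,6,7}→3  {4,7,8}→3  {5,6,8}→3  {5,7,8}→3  {6,7,8}→6
  4 left: {0,4,6,7}→4  {0,4,7,8}→4  {1,2,6,7}→4  {1,2,6,8}→4  {2,4,6,7}→6  {2,5,6,8}→6  {2,6,7,8}→12  {3,5,6,8}→4  {3,5,7,8}→4  {4,5,7,8}→6  {4,6,7,8}→12  {5,6,7,8}→12
  5 left: {0,2,4,6,7}→10  {0,4,5,7,8}→10  {0,4,6,7,8}→20  {1,2,4,6,7}→10  {1,2,5,6,8}→10  {1,2,6,7,8}→20  {2,3,5,6,8}→10  {2,4,6,7,8}→30  {2,5,6,7,8}→30  {3,4,5,7,8}→10  {3,5,6,7,8}→20  {4,5,6,7,8}→30
  6 left: {0,1,2,4,6,7}→20  {0,2,4,6,7,8}→60  {0,3,4,5,7,8}→20  {0,4,5,6,7,8}→60  {1,2,3,5,6,8}→20  {1,2,4,6,7,8}→60  {1,2,5,6,7,8}→60  {2,3,5,6,7,8}→60  {2,4,5,6,7,8}→90  {3,4,5,6,7,8}→60
  7 left: {0,1,2,4,6,7,8}→140  {0,2,4,5,6,7,8}→210  {0,3,4,5,6,7,8}→140  {1,2,3,5,6,7,8}→140  {1,2,4,5,6,7,8}→210  {2,3,4,5,6,7,8}→210
  placing 0:o first → 560 extensions
  placing 1:c first → 560 extensions
  placing 3:e first → 560 extensions
total linear extensions = 1680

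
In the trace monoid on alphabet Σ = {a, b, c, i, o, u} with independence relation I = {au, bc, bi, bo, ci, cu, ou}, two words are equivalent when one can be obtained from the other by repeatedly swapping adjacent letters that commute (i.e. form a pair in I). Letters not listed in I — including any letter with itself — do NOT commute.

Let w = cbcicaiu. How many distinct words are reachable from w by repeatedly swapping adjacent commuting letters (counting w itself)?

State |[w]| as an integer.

20

piece 0:c — minimal
piece 1:b — minimal
piece 2:c rests on {0:c}
piece 3:i — minimal
piece 4:c rests on {2:c}
piece 5:a rests on {1:b, 3:i, 4:c}
piece 6:i rests on {5:a}
piece 7:u rests on {6:i}
minimal pieces: {0:c, 1:b, 3:i}
ways to finish when only these pieces remain (= sum over removing one remaining piece with nothing left below it):
  1 left: {7}→1
  2 left: {6,7}→1
  3 left: {5,6,7}→1
  4 left: {1,5,6,7}→1  {3,5,6,7}→1  {4,5,6,7}→1
  5 left: {1,3,5,6,7}→2  {1,4,5,6,7}→2  {2,4,5,6,7}→1  {3,4,5,6,7}→2
  6 left: {0,2,4,5,6,7}→1  {1,2,4,5,6,7}→3  {1,3,4,5,6,7}→6  {2,3,4,5,6,7}→3
  placing 0:c first → 12 extensions
  placing 1:b first → 4 extensions
  placing 3:i first → 4 extensions
total linear extensions = 20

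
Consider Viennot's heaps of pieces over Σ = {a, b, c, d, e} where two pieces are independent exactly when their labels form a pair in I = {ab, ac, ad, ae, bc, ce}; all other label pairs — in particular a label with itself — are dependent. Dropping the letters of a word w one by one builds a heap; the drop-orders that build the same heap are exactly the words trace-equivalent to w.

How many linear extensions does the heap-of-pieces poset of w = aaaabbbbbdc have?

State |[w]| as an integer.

330

drop 0:a onto floor
drop 1:a onto {0:a}
drop 2:a onto {1:a}
drop 3:a onto {2:a}
drop 4:b onto floor
drop 5:b onto {4:b}
drop 6:b onto {5:b}
drop 7:b onto {6:b}
drop 8:b onto {7:b}
drop 9:d onto {8:b}
drop 10:c onto {9:d}
ground layer = {0:a, 4:b}
drop-orders for the pieces not yet dropped (sum over which currently-grounded one goes next):
  1 to go: {3} 1  {10} 1
  2 to go: {2,3} 1  {3,10} 2  {9,10} 1
  3 to go: {1,2,3} 1  {2,3,10} 3  {3,9,10} 3  {8,9,10} 1
  4 to go: {0,1,2,3} 1  {1,2,3,10} 4  {2,3,9,10} 6  {3,8,9,10} 4  {7,8,9,10} 1
  5 to go: {0,1,2,3,10} 5  {1,2,3,9,10} 10  {2,3,8,9,10} 10  {3,7,8,9,10} 5  {6,7,8,9,10} 1
  6 to go: {0,1,2,3,9,10} 15  {1,2,3,8,9,10} 20  {2,3,7,8,9,10} 15  {3,6,7,8,9,10} 6  {5,6,7,8,9,10} 1
  7 to go: {0,1,2,3,8,9,10} 35  {1,2,3,7,8,9,10} 35  {2,3,6,7,8,9,10} 21  {3,5,6,7,8,9,10} 7  {4,5,6,7,8,9,10} 1
  8 to go: {0,1,2,3,7,8,9,10} 70  {1,2,3,6,7,8,9,10} 56  {2,3,5,6,7,8,9,10} 28  {3,4,5,6,7,8,9,10} 8
  9 to go: {0,1,2,3,6,7,8,9,10} 126  {1,2,3,5,6,7,8,9,10} 84  {2,3,4,5,6,7,8,9,10} 36
  if 0:a drops first: 120 orders
  if 4:b drops first: 210 orders
heap linearizations: 330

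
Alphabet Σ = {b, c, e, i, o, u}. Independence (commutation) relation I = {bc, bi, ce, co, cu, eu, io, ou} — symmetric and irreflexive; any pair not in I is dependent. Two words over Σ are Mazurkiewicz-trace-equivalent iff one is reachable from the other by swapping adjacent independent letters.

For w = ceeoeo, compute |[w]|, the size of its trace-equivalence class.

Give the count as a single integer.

6

piece 0:c — minimal
piece 1:e — minimal
piece 2:e rests on {1:e}
piece 3:o rests on {2:e}
piece 4:e rests on {3:o}
piece 5:o rests on {4:e}
minimal pieces: {0:c, 1:e}
ways to finish when only these pieces remain (= sum over removing one remaining piece with nothing left below it):
  1 left: {0}→1  {5}→1
  2 left: {0,5}→2  {4,5}→1
  3 left: {0,4,5}→3  {3,4,5}→1
  4 left: {0,3,4,5}→4  {2,3,4,5}→1
  placing 0:c first → 1 extensions
  placing 1:e first → 5 extensions
total linear extensions = 6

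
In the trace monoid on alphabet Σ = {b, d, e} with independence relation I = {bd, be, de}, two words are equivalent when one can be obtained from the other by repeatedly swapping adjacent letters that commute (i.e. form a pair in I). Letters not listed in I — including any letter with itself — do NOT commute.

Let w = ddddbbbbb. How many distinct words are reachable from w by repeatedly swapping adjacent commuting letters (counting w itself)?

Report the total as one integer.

126

drop 0:d onto floor
drop 1:d onto {0:d}
drop 2:d onto {1:d}
drop 3:d onto {2:d}
drop 4:b onto floor
drop 5:b onto {4:b}
drop 6:b onto {5:b}
drop 7:b onto {6:b}
drop 8:b onto {7:b}
ground layer = {0:d, 4:b}
drop-orders for the pieces not yet dropped (sum over which currently-grounded one goes next):
  1 to go: {3} 1  {8} 1
  2 to go: {2,3} 1  {3,8} 2  {7,8} 1
  3 to go: {1,2,3} 1  {2,3,8} 3  {3,7,8} 3  {6,7,8} 1
  4 to go: {0,1,2,3} 1  {1,2,3,8} 4  {2,3,7,8} 6  {3,6,7,8} 4  {5,6,7,8} 1
  5 to go: {0,1,2,3,8} 5  {1,2,3,7,8} 10  {2,3,6,7,8} 10  {3,5,6,7,8} 5  {4,5,6,7,8} 1
  6 to go: {0,1,2,3,7,8} 15  {1,2,3,6,7,8} 20  {2,3,5,6,7,8} 15  {3,4,5,6,7,8} 6
  7 to go: {0,1,2,3,6,7,8} 35  {1,2,3,5,6,7,8} 35  {2,3,4,5,6,7,8} 21
  if 0:d drops first: 56 orders
  if 4:b drops first: 70 orders
heap linearizations: 126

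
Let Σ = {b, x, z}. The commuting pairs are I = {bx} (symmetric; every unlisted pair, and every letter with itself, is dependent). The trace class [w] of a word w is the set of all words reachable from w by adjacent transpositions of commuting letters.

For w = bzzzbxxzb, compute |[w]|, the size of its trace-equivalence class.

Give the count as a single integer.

3

0(b) covers ∅
1(z) covers 0:b
2(z) covers 1:z
3(z) covers 2:z
4(b) covers 3:z
5(x) covers 3:z
6(x) covers 5:x
7(z) covers 4:b, 6:x
8(b) covers 7:z
floor of heap: 0:b
completions by unplaced set U, small U first (add the entries for U minus each lowest piece of U):
  |U|=1: {8}:1
  |U|=2: {7,8}:1
  |U|=3: {4,7,8}:1  {6,7,8}:1
  |U|=4: {4,6,7,8}:2  {5,6,7,8}:1
  |U|=5: {4,5,6,7,8}:3
  |U|=6: {3,4,5,6,7,8}:3
  |U|=7: {2,3,4,5,6,7,8}:3
  start at 0(b): 3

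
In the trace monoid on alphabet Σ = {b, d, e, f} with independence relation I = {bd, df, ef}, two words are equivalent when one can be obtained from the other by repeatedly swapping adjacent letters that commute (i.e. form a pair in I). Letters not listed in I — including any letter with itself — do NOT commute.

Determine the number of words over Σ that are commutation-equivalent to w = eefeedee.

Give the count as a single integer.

8

piece 0:e — minimal
piece 1:e rests on {0:e}
piece 2:f — minimal
piece 3:e rests on {1:e}
piece 4:e rests on {3:e}
piece 5:d rests on {4:e}
piece 6:e rests on {5:d}
piece 7:e rests on {6:e}
minimal pieces: {0:e, 2:f}
ways to finish when only these pieces remain (= sum over removing one remaining piece with nothing left below it):
  1 left: {2}→1  {7}→1
  2 left: {2,7}→2  {6,7}→1
  3 left: {2,6,7}→3  {5,6,7}→1
  4 left: {2,5,6,7}→4  {4,5,6,7}→1
  5 left: {2,4,5,6,7}→5  {3,4,5,6,7}→1
  6 left: {1,3,4,5,6,7}→1  {2,3,4,5,6,7}→6
  placing 0:e first → 7 extensions
  placing 2:f first → 1 extensions
total linear extensions = 8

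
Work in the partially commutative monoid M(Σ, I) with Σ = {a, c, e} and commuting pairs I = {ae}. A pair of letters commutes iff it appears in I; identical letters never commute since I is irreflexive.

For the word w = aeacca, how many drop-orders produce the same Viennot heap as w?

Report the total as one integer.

3

drop 0:a onto floor
drop 1:e onto floor
drop 2:a onto {0:a}
drop 3:c onto {1:e, 2:a}
drop 4:c onto {3:c}
drop 5:a onto {4:c}
ground layer = {0:a, 1:e}
drop-orders for the pieces not yet dropped (sum over which currently-grounded one goes next):
  1 to go: {5} 1
  2 to go: {4,5} 1
  3 to go: {3,4,5} 1
  4 to go: {1,3,4,5} 1  {2,3,4,5} 1
  if 0:a drops first: 2 orders
  if 1:e drops first: 1 orders
heap linearizations: 3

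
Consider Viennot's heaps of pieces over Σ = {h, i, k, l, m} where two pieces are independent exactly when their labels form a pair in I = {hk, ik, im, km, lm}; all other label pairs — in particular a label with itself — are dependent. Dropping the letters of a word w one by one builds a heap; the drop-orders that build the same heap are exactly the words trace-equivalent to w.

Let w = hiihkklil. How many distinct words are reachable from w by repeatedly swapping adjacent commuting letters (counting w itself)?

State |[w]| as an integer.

15

piece 0:h — minimal
piece 1:i rests on {0:h}
piece 2:i rests on {1:i}
piece 3:h rests on {2:i}
piece 4:k — minimal
piece 5:k rests on {4:k}
piece 6:l rests on {3:h, 5:k}
piece 7:i rests on {6:l}
piece 8:l rests on {7:i}
minimal pieces: {0:h, 4:k}
ways to finish when only these pieces remain (= sum over removing one remaining piece with nothing left below it):
  1 left: {8}→1
  2 left: {7,8}→1
  3 left: {6,7,8}→1
  4 left: {3,6,7,8}→1  {5,6,7,8}→1
  5 left: {2,3,6,7,8}→1  {3,5,6,7,8}→2  {4,5,6,7,8}→1
  6 left: {1,2,3,6,7,8}→1  {2,3,5,6,7,8}→3  {3,4,5,6,7,8}→3
  7 left: {0,1,2,3,6,7,8}→1  {1,2,3,5,6,7,8}→4  {2,3,4,5,6,7,8}→6
  placing 0:h first → 10 extensions
  placing 4:k first → 5 extensions
total linear extensions = 15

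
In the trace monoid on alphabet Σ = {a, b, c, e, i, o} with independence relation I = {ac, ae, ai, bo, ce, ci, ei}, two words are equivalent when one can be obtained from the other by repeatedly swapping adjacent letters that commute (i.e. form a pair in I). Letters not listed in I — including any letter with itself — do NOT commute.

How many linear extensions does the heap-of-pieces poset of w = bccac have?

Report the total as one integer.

4

#0=b has no predecessor
#1=c depends on [0:b]
#2=c depends on [1:c]
#3=a depends on [0:b]
#4=c depends on [2:c]
sources: [0:b]
N(rest) = Σ N(rest − s) over sources s of rest; N(one piece) = 1:
  size 1 → [3]=1  [4]=1
  size 2 → [2,4]=1  [3,4]=2
  size 3 → [1,2,4]=1  [2,3,4]=3
  first=0(b) contributes 4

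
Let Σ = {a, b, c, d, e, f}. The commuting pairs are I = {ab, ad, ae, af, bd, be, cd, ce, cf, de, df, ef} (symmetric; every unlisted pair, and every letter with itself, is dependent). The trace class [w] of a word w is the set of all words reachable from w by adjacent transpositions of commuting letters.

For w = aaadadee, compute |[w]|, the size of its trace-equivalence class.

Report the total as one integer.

0(a) covers ∅
1(a) covers 0:a
2(a) covers 1:a
3(d) covers ∅
4(a) covers 2:a
5(d) covers 3:d
6(e) covers ∅
7(e) covers 6:e
floor of heap: 0:a, 3:d, 6:e
completions by unplaced set U, small U first (add the entries for U minus each lowest piece of U):
  |U|=1: {4}:1  {5}:1  {7}:1
  |U|=2: {2,4}:1  {3,5}:1  {4,5}:2  {4,7}:2  {5,7}:2  {6,7}:1
  |U|=3: {1,2,4}:1  {2,4,5}:3  {2,4,7}:3  {3,4,5}:3  {3,5,7}:3  {4,5,7}:6  {4,6,7}:3  {5,6,7}:3
  |U|=4: {0,1,2,4}:1  {1,2,4,5}:4  {1,2,4,7}:4  {2,3,4,5}:6  {2,4,5,7}:12  {2,4,6,7}:6  {3,4,5,7}:12  {3,5,6,7}:6  {4,5,6,7}:12
  |U|=5: {0,1,2,4,5}:5  {0,1,2,4,7}:5  {1,2,3,4,5}:10  {1,2,4,5,7}:20  {1,2,4,6,7}:10  {2,3,4,5,7}:30  {2,4,5,6,7}:30  {3,4,5,6,7}:30
  |U|=6: {0,1,2,3,4,5}:15  {0,1,2,4,5,7}:30  {0,1,2,4,6,7}:15  {1,2,3,4,5,7}:60  {1,2,4,5,6,7}:60  {2,3,4,5,6,7}:90
  start at 0(a): 210
  start at 3(d): 105
  start at 6(e): 105
sum over floor = 420

420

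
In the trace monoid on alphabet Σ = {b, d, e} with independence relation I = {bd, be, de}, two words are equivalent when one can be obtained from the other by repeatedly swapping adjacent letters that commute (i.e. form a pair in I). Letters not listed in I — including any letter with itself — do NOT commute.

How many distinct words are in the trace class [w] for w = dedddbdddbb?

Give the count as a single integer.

0(d) covers ∅
1(e) covers ∅
2(d) covers 0:d
3(d) covers 2:d
4(d) covers 3:d
5(b) covers ∅
6(d) covers 4:d
7(d) covers 6:d
8(d) covers 7:d
9(b) covers 5:b
10(b) covers 9:b
floor of heap: 0:d, 1:e, 5:b
completions by unplaced set U, small U first (add the entries for U minus each lowest piece of U):
  |U|=1: {1}:1  {8}:1  {10}:1
  |U|=2: {1,8}:2  {1,10}:2  {7,8}:1  {8,10}:2  {9,10}:1
  |U|=3: {1,7,8}:3  {1,8,10}:6  {1,9,10}:3  {5,9,10}:1  {6,7,8}:1  {7,8,10}:3  {8,9,10}:3
  |U|=4: {1,5,9,10}:4  {1,6,7,8}:4  {1,7,8,10}:12  {1,8,9,10}:12  {4,6,7,8}:1  {5,8,9,10}:4  {6,7,8,10}:4  {7,8,9,10}:6
  |U|=5: {1,4,6,7,8}:5  {1,5,8,9,10}:20  {1,6,7,8,10}:20  {1,7,8,9,10}:30  {3,4,6,7,8}:1  {4,6,7,8,10}:5  {5,7,8,9,10}:10  {6,7,8,9,10}:10
  |U|=6: {1,3,4,6,7,8}:6  {1,4,6,7,8,10}:30  {1,5,7,8,9,10}:60  {1,6,7,8,9,10}:60  {2,3,4,6,7,8}:1  {3,4,6,7,8,10}:6  {4,6,7,8,9,10}:15  {5,6,7,8,9,10}:20
  |U|=7: {0,2,3,4,6,7,8}:1  {1,2,3,4,6,7,8}:7  {1,3,4,6,7,8,10}:42  {1,4,6,7,8,9,10}:105  {1,5,6,7,8,9,10}:140  {2,3,4,6,7,8,10}:7  {3,4,6,7,8,9,10}:21  {4,5,6,7,8,9,10}:35
  |U|=8: {0,1,2,3,4,6,7,8}:8  {0,2,3,4,6,7,8,10}:8  {1,2,3,4,6,7,8,10}:56  {1,3,4,6,7,8,9,10}:168  {1,4,5,6,7,8,9,10}:280  {2,3,4,6,7,8,9,10}:28  {3,4,5,6,7,8,9,10}:56
  |U|=9: {0,1,2,3,4,6,7,8,10}:72  {0,2,3,4,6,7,8,9,10}:36  {1,2,3,4,6,7,8,9,10}:252  {1,3,4,5,6,7,8,9,10}:504  {2,3,4,5,6,7,8,9,10}:84
  start at 0(d): 840
  start at 1(e): 120
  start at 5(b): 360
sum over floor = 1320

1320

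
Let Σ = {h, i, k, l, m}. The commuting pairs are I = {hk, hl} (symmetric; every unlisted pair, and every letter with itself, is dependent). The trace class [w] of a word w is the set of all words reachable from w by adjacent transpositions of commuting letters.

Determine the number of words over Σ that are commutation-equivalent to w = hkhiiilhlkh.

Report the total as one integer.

30

drop 0:h onto floor
drop 1:k onto floor
drop 2:h onto {0:h}
drop 3:i onto {1:k, 2:h}
drop 4:i onto {3:i}
drop 5:i onto {4:i}
drop 6:l onto {5:i}
drop 7:h onto {5:i}
drop 8:l onto {6:l}
drop 9:k onto {8:l}
drop 10:h onto {7:h}
ground layer = {0:h, 1:k}
drop-orders for the pieces not yet dropped (sum over which currently-grounded one goes next):
  1 to go: {9} 1  {10} 1
  2 to go: {7,10} 1  {8,9} 1  {9,10} 2
  3 to go: {6,8,9} 1  {7,9,10} 3  {8,9,10} 3
  4 to go: {6,8,9,10} 4  {7,8,9,10} 6
  5 to go: {6,7,8,9,10} 10
  6 to go: {5,6,7,8,9,10} 10
  7 to go: {4,5,6,7,8,9,10} 10
  8 to go: {3,4,5,6,7,8,9,10} 10
  9 to go: {1,3,4,5,6,7,8,9,10} 10  {2,3,4,5,6,7,8,9,10} 10
  if 0:h drops first: 20 orders
  if 1:k drops first: 10 orders
heap linearizations: 30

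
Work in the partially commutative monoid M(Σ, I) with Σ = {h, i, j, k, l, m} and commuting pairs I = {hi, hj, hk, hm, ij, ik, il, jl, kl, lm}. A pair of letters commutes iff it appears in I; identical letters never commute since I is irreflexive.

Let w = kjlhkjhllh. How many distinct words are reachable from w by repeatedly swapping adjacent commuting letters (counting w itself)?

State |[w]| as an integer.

210

#0=k has no predecessor
#1=j depends on [0:k]
#2=l has no predecessor
#3=h depends on [2:l]
#4=k depends on [1:j]
#5=j depends on [4:k]
#6=h depends on [3:h]
#7=l depends on [6:h]
#8=l depends on [7:l]
#9=h depends on [8:l]
sources: [0:k, 2:l]
N(rest) = Σ N(rest − s) over sources s of rest; N(one piece) = 1:
  size 1 → [5]=1  [9]=1
  size 2 → [4,5]=1  [5,9]=2  [8,9]=1
  size 3 → [1,4,5]=1  [4,5,9]=3  [5,8,9]=3  [7,8,9]=1
  size 4 → [0,1,4,5]=1  [1,4,5,9]=4  [4,5,8,9]=6  [5,7,8,9]=4  [6,7,8,9]=1
  size 5 → [0,1,4,5,9]=5  [1,4,5,8,9]=10  [3,6,7,8,9]=1  [4,5,7,8,9]=10  [5,6,7,8,9]=5
  size 6 → [0,1,4,5,8,9]=15  [1,4,5,7,8,9]=20  [2,3,6,7,8,9]=1  [3,5,6,7,8,9]=6  [4,5,6,7,8,9]=15
  size 7 → [0,1,4,5,7,8,9]=35  [1,4,5,6,7,8,9]=35  [2,3,5,6,7,8,9]=7  [3,4,5,6,7,8,9]=21
  size 8 → [0,1,4,5,6,7,8,9]=70  [1,3,4,5,6,7,8,9]=56  [2,3,4,5,6,7,8,9]=28
  first=0(k) contributes 84
  first=2(l) contributes 126
|[w]| = 210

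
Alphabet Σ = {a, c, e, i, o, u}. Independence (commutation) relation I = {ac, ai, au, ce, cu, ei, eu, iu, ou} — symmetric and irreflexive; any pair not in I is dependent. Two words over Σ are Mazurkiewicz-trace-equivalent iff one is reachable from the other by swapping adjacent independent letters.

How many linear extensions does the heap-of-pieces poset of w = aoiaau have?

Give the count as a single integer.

0(a) covers ∅
1(o) covers 0:a
2(i) covers 1:o
3(a) covers 1:o
4(a) covers 3:a
5(u) covers ∅
floor of heap: 0:a, 5:u
completions by unplaced set U, small U first (add the entries for U minus each lowest piece of U):
  |U|=1: {2}:1  {4}:1  {5}:1
  |U|=2: {2,4}:2  {2,5}:2  {3,4}:1  {4,5}:2
  |U|=3: {2,3,4}:3  {2,4,5}:6  {3,4,5}:3
  |U|=4: {1,2,3,4}:3  {2,3,4,5}:12
  start at 0(a): 15
  start at 5(u): 3
sum over floor = 18

18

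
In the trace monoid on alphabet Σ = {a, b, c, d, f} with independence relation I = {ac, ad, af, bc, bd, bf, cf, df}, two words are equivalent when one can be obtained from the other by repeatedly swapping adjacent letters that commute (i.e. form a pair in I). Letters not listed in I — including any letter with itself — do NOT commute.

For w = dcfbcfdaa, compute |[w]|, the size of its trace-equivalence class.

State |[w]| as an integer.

#0=d has no predecessor
#1=c depends on [0:d]
#2=f has no predecessor
#3=b has no predecessor
#4=c depends on [1:c]
#5=f depends on [2:f]
#6=d depends on [4:c]
#7=a depends on [3:b]
#8=a depends on [7:a]
sources: [0:d, 2:f, 3:b]
N(rest) = Σ N(rest − s) over sources s of rest; N(one piece) = 1:
  size 1 → [5]=1  [6]=1  [8]=1
  size 2 → [2,5]=1  [4,6]=1  [5,6]=2  [5,8]=2  [6,8]=2  [7,8]=1
  size 3 → [1,4,6]=1  [2,5,6]=3  [2,5,8]=3  [3,7,8]=1  [4,5,6]=3  [4,6,8]=3  [5,6,8]=6  [5,7,8]=3  [6,7,8]=3
  size 4 → [0,1,4,6]=1  [1,4,5,6]=4  [1,4,6,8]=4  [2,4,5,6]=6  [2,5,6,8]=12  [2,5,7,8]=6  [3,5,7,8]=4  [3,6,7,8]=4  [4,5,6,8]=12  [4,6,7,8]=6  [5,6,7,8]=12
  size 5 → [0,1,4,5,6]=5  [0,1,4,6,8]=5  [1,2,4,5,6]=10  [1,4,5,6,8]=20  [1,4,6,7,8]=10  [2,3,5,7,8]=10  [2,4,5,6,8]=30  [2,5,6,7,8]=30  [3,4,6,7,8]=10  [3,5,6,7,8]=20  [4,5,6,7,8]=30
  size 6 → [0,1,2,4,5,6]=15  [0,1,4,5,6,8]=30  [0,1,4,6,7,8]=15  [1,2,4,5,6,8]=60  [1,3,4,6,7,8]=20  [1,4,5,6,7,8]=60  [2,3,5,6,7,8]=60  [2,4,5,6,7,8]=90  [3,4,5,6,7,8]=60
  size 7 → [0,1,2,4,5,6,8]=105  [0,1,3,4,6,7,8]=35  [0,1,4,5,6,7,8]=105  [1,2,4,5,6,7,8]=210  [1,3,4,5,6,7,8]=140  [2,3,4,5,6,7,8]=210
  first=0(d) contributes 560
  first=2(f) contributes 280
  first=3(b) contributes 420
|[w]| = 1260

1260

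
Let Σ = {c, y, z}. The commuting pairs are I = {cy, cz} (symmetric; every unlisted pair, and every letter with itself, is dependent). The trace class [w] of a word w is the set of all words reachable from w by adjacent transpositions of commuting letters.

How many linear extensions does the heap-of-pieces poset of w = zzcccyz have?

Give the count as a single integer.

piece 0:z — minimal
piece 1:z rests on {0:z}
piece 2:c — minimal
piece 3:c rests on {2:c}
piece 4:c rests on {3:c}
piece 5:y rests on {1:z}
piece 6:z rests on {5:y}
minimal pieces: {0:z, 2:c}
ways to finish when only these pieces remain (= sum over removing one remaining piece with nothing left below it):
  1 left: {4}→1  {6}→1
  2 left: {3,4}→1  {4,6}→2  {5,6}→1
  3 left: {1,5,6}→1  {2,3,4}→1  {3,4,6}→3  {4,5,6}→3
  4 left: {0,1,5,6}→1  {1,4,5,6}→4  {2,3,4,6}→4  {3,4,5,6}→6
  5 left: {0,1,4,5,6}→5  {1,3,4,5,6}→10  {2,3,4,5,6}→10
  placing 0:z first → 20 extensions
  placing 2:c first → 15 extensions
total linear extensions = 35

35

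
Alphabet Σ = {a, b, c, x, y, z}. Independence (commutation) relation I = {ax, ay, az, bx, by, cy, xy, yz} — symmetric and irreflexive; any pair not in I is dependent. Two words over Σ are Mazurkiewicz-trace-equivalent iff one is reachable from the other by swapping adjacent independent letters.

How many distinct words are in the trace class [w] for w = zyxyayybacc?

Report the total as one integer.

2310

piece 0:z — minimal
piece 1:y — minimal
piece 2:x rests on {0:z}
piece 3:y rests on {1:y}
piece 4:a — minimal
piece 5:y rests on {3:y}
piece 6:y rests on {5:y}
piece 7:b rests on {0:z, 4:a}
piece 8:a rests on {7:b}
piece 9:c rests on {2:x, 8:a}
piece 10:c rests on {9:c}
minimal pieces: {0:z, 1:y, 4:a}
ways to finish when only these pieces remain (= sum over removing one remaining piece with nothing left below it):
  1 left: {6}→1  {10}→1
  2 left: {5,6}→1  {6,10}→2  {9,10}→1
  3 left: {2,9,10}→1  {3,5,6}→1  {5,6,10}→3  {6,9,10}→3  {8,9,10}→1
  4 left: {1,3,5,6}→1  {2,6,9,10}→4  {2,8,9,10}→2  {3,5,6,10}→4  {5,6,9,10}→6  {6,8,9,10}→4  {7,8,9,10}→1
  5 left: {1,3,5,6,10}→5  {2,5,6,9,10}→10  {2,6,8,9,10}→10  {2,7,8,9,10}→3  {3,5,6,9,10}→10  {4,7,8,9,10}→1  {5,6,8,9,10}→10  {6,7,8,9,10}→5
  6 left: {0,2,7,8,9,10}→3  {1,3,5,6,9,10}→15  {2,3,5,6,9,10}→20  {2,4,7,8,9,10}→4  {2,5,6,8,9,10}→30  {2,6,7,8,9,10}→18  {3,5,6,8,9,10}→20  {4,6,7,8,9,10}→6  {5,6,7,8,9,10}→15
  7 left: {0,2,4,7,8,9,10}→7  {0,2,6,7,8,9,10}→21  {1,2,3,5,6,9,10}→35  {1,3,5,6,8,9,10}→35  {2,3,5,6,8,9,10}→70  {2,4,6,7,8,9,10}→28  {2,5,6,7,8,9,10}→63  {3,5,6,7,8,9,10}→35  {4,5,6,7,8,9,10}→21
  8 left: {0,2,4,6,7,8,9,10}→56  {0,2,5,6,7,8,9,10}→84  {1,2,3,5,6,8,9,10}→140  {1,3,5,6,7,8,9,10}→70  {2,3,5,6,7,8,9,10}→168  {2,4,5,6,7,8,9,10}→112  {3,4,5,6,7,8,9,10}→56
  9 left: {0,2,3,5,6,7,8,9,10}→252  {0,2,4,5,6,7,8,9,10}→252  {1,2,3,5,6,7,8,9,10}→378  {1,3,4,5,6,7,8,9,10}→126  {2,3,4,5,6,7,8,9,10}→336
  placing 0:z first → 840 extensions
  placing 1:y first → 840 extensions
  placing 4:a first → 630 extensions
total linear extensions = 2310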